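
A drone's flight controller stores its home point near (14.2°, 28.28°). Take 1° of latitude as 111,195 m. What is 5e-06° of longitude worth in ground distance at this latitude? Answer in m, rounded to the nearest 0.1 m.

0.5 m

5e-06° of longitude at 14.2° is 5e-06 × 111195 × cos 14.2° ≈ 5e-06 × 107797 = 0.538987 m.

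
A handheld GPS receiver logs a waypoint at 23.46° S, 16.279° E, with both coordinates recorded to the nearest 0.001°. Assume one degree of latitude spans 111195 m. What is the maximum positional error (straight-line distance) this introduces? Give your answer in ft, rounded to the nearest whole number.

Rounding to 3 decimal places leaves each coordinate within ±0.0005° of the true value.
N–S: 0.0005° × 111195 m/° = 55.5975 m.
E–W at 23.46°: 0.0005° × 111195 × cos 23.46° = 0.0005 × 111195 × 0.9173 ≈ 51.0017 m.
Combining orthogonally: (55.5975² + 51.0017²)^½ ≈ 75.447 m.
Converting: 75.447 m × 3.2808 ft/m ≈ 247.53 ft.

248 ft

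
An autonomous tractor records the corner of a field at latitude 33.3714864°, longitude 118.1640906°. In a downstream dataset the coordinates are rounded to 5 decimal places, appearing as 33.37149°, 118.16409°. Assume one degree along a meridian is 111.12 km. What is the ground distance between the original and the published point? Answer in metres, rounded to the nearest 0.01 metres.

Δlat = 33.3714864 − 33.37149 = -0.0000036°; Δlon = 118.1640906 − 118.16409 = +0.0000006°.
North–south shift: -0.0000036 × 111120 = -0.400032 m.
East–west at this latitude: 0.0000006° × 111120 × cos 33.3715° ≈ 0.0000006 × 92798.7 = 0.0556792 m.
Hypotenuse of the two orthogonal shifts: √(0.400032² + 0.0556792²) = 0.403888 m.

0.40 metres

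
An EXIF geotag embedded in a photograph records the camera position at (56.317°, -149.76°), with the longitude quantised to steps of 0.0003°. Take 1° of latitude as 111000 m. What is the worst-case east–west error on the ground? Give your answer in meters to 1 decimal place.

With a 0.0003° grid the true value lies within half a step, ±0.0003°/2 = ±0.00015°, of the stored one.
Parallels shrink by cos φ, so at 56.317° a degree of longitude is 111000 × 0.5546 ≈ 61560.3 m.
East–west error: 0.00015° × 61560.3 m/° ≈ 9.23405 m.

9.2 meters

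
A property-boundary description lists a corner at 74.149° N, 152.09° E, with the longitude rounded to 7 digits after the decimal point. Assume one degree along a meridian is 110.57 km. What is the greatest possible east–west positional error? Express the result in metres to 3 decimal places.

Rounding to 7 decimal places leaves the longitude within ±5e-08° of the true value.
One degree of longitude at 74.149° is 110570 × cos 74.149° ≈ 110570 × 0.2731 = 30200.7 m.
So at most 5e-08° × 30200.7 ≈ 0.00151004 m east–west.

0.002 metres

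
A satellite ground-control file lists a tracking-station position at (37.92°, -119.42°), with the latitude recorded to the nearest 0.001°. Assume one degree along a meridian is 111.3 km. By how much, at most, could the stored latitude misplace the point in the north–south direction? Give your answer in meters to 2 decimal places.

55.65 meters

Rounding to 3 decimal places leaves the latitude within ±0.0005° of the true value.
So the N–S error is at most 0.0005 × 111300 = 55.65 m.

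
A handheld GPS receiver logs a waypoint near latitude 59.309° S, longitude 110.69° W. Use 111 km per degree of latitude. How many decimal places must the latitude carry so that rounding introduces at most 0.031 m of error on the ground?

One degree of latitude covers 111000 m.
N decimal places → at most half a unit in the last place, 0.5 × 10⁻ᴺ° = 111000/2 × 10⁻ᴺ m.
Setting 55500 × 10⁻ᴺ ≤ 0.031 gives 10ᴺ ≥ 1.79e+06, i.e. N ≥ 6.25.
So 7 decimal places suffice (0.00555 m); 6 would allow up to 0.0555 m.

7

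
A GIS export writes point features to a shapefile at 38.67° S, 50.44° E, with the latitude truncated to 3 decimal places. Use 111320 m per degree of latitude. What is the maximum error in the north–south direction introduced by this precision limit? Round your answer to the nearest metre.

Truncating at 3 decimal places can drop up to a full unit in the last place, so the latitude may be off by as much as 0.001°.
So the N–S error is at most 0.001 × 111320 = 111.32 m.

111 metres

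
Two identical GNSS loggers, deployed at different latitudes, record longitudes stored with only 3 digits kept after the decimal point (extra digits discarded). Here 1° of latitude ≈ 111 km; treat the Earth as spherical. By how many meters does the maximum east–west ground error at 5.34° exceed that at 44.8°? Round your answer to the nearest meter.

Truncating at 3 decimal places can drop up to a full unit in the last place, so the longitude may be off by as much as 0.001°.
At 5.34°: 0.001° × 111000 × cos 5.34° = 0.001 × 111000 × 0.9957 ≈ 110.52 m.
At 44.8°: 0.001° × 111000 × cos 44.8° = 0.001 × 111000 × 0.7096 ≈ 78.762 m.
Difference: 110.52 − 78.762 = 31.756 m.

32 meters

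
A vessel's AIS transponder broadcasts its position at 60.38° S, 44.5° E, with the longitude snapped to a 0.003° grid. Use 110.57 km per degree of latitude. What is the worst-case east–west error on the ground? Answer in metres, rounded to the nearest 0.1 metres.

82.0 metres

With a 0.003° grid the true value lies within half a step, ±0.003°/2 = ±0.0015°, of the stored one.
One degree of longitude at 60.38° is 110570 × cos 60.38° ≈ 110570 × 0.4942 = 54648.7 m.
Maximum E–W displacement: 0.0015 × 54648.7 = 81.9731 m.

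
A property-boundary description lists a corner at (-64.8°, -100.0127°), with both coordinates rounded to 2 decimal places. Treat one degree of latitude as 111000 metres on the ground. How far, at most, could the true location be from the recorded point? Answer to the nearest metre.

603 metres

Rounding to 2 decimal places leaves each coordinate within ±0.005° of the true value.
N–S: 0.005° × 111000 m/° = 555 m.
Longitude error → 0.005 × 111000 × cos 64.8° = 0.005 × 111000 × 0.4258 ≈ 236.308 m.
Combining orthogonally: (555² + 236.308²)^½ ≈ 603.213 m.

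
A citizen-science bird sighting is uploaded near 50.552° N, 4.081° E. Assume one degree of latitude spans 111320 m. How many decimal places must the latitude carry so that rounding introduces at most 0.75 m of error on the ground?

One degree of latitude covers 111320 m.
N decimal places → at most half a unit in the last place, 0.5 × 10⁻ᴺ° = 111320/2 × 10⁻ᴺ m.
Need 0.5 × 111320 × 10⁻ᴺ ≤ 0.75 → 10⁻ᴺ ≤ 1.347e-05, so N ≥ 4.87.
At 4 places the error can reach 5.57 m, but 5 places keeps it to 0.557 m.

5 decimal places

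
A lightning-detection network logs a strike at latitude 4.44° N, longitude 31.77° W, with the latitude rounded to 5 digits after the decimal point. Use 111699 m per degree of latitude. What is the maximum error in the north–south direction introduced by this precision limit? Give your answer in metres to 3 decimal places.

Rounding to 5 decimal places leaves the latitude within ±5e-06° of the true value.
Along the meridian that is 5e-06° × 111699 m/° = 0.558495 m.

0.558 metres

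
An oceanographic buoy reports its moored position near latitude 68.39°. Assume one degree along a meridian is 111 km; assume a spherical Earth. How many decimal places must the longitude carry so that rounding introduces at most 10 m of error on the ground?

At 68.39° one degree of longitude covers 111000 × cos 68.39° ≈ 111000 × 0.3683 ≈ 40879.8 m.
N decimal places → at most half a unit in the last place, 0.5 × 10⁻ᴺ° = 40879.8/2 × 10⁻ᴺ m.
Setting 20439.9 × 10⁻ᴺ ≤ 10 gives 10ᴺ ≥ 2044, i.e. N ≥ 3.31.
At 3 places the error can reach 20.4 m, but 4 places keeps it to 2.04 m.

4 decimal places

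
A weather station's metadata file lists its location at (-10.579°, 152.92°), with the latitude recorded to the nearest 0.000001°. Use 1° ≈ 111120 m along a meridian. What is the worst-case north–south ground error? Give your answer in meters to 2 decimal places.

Rounding to 6 decimal places leaves the latitude within ±5e-07° of the true value.
North–south distance: 5e-07° × 111120 m/° = 0.05556 m.

0.06 meters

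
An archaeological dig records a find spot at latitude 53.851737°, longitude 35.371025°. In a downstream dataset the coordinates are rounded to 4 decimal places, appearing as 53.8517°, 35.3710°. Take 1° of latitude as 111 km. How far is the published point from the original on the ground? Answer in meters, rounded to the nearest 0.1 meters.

4.4 meters

The latitude changed by +0.000037° and the longitude by +0.000025°.
North–south shift: 0.000037 × 111000 = 4.107 m.
E–W at 53.8517°: 0.000025° × 111000 × cos 53.8517° = 0.000025 × 111000 × 0.5899 ≈ 1.63691 m.
Distance: √(4.107² + 1.63691²) ≈ 4.42119 m.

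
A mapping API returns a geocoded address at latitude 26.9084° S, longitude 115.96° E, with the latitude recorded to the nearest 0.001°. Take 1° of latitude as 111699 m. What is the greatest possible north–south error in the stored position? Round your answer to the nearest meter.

Rounding to 3 decimal places leaves the latitude within ±0.0005° of the true value.
Along the meridian that is 0.0005° × 111699 m/° = 55.8495 m.

56 meters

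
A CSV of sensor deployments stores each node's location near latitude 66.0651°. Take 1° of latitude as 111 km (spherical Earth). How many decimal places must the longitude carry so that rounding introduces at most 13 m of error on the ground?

4 decimal places

At 66.0651° one degree of longitude covers 111000 × cos 66.0651° ≈ 111000 × 0.4057 ≈ 45032.5 m.
Rounding to N decimal places gives at most 0.5 × 10⁻ᴺ degrees of error, i.e. 0.5 × 10⁻ᴺ × 45032.5 m.
Setting 22516.3 × 10⁻ᴺ ≤ 13 gives 10ᴺ ≥ 1732, i.e. N ≥ 3.24.
At 3 places the error can reach 22.5 m, but 4 places keeps it to 2.25 m.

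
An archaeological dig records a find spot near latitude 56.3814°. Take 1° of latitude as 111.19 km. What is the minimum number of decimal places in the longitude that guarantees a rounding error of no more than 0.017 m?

At 56.3814° one degree of longitude covers 111190 × cos 56.3814° ≈ 111190 × 0.5537 ≈ 61561.7 m.
N decimal places → at most half a unit in the last place, 0.5 × 10⁻ᴺ° = 61561.7/2 × 10⁻ᴺ m.
Setting 30780.8 × 10⁻ᴺ ≤ 0.017 gives 10ᴺ ≥ 1.811e+06, i.e. N ≥ 6.26.
So 7 decimal places suffice (0.00308 m); 6 would allow up to 0.0308 m.

7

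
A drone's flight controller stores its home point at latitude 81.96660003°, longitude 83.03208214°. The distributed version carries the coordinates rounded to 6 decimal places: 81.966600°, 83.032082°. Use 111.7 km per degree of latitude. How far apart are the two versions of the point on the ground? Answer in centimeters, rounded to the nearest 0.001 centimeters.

0.400 centimeters

Δlat = 81.96660003 − 81.966600 = +0.00000003°; Δlon = 83.03208214 − 83.032082 = +0.00000014°.
North–south shift: 0.00000003 × 111700 = 0.003351 m.
East–west at this latitude: 0.00000014° × 111700 × cos 81.9666° ≈ 0.00000014 × 15610.1 = 0.00218542 m.
Combined displacement = (0.003351² + 0.00218542²)^½ ≈ 0.00400065 m.
That is 0.00400065 m = 0.40007 cm.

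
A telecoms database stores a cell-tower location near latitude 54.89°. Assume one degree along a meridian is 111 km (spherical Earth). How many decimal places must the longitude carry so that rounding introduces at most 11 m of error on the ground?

4

At 54.89° one degree of longitude covers 111000 × cos 54.89° ≈ 111000 × 0.5751 ≈ 63841.4 m.
N decimal places → at most half a unit in the last place, 0.5 × 10⁻ᴺ° = 63841.4/2 × 10⁻ᴺ m.
Need 0.5 × 63841.4 × 10⁻ᴺ ≤ 11 → 10⁻ᴺ ≤ 3.446e-04, so N ≥ 3.46.
So 4 decimal places suffice (3.19 m); 3 would allow up to 31.9 m.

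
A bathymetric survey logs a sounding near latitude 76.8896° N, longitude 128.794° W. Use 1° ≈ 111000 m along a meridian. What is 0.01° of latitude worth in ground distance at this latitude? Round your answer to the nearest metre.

1110 metres

Along a meridian 0.01° is 0.01 × 111000 = 1110 m.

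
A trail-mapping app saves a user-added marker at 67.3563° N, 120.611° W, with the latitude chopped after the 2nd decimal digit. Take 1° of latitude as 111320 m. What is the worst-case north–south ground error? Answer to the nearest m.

1113 m

Truncating at 2 decimal places can drop up to a full unit in the last place, so the latitude may be off by as much as 0.01°.
North–south distance: 0.01° × 111320 m/° = 1113.2 m.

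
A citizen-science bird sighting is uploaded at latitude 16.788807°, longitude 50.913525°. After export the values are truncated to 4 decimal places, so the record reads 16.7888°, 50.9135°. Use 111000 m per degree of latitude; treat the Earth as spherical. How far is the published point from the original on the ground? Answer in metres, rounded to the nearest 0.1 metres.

2.8 metres

Δlat = 16.788807 − 16.7888 = +0.000007°; Δlon = 50.913525 − 50.9135 = +0.000025°.
N–S: 0.000007° × 111000 m/° = 0.777 m.
East–west at this latitude: 0.000025° × 111000 × cos 16.7888° ≈ 0.000025 × 106269 = 2.65672 m.
Distance: √(0.777² + 2.65672²) ≈ 2.76801 m.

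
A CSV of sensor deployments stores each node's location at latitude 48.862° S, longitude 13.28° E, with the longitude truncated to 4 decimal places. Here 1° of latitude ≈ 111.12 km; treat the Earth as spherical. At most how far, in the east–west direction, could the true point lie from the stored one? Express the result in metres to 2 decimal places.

Truncating at 4 decimal places can drop up to a full unit in the last place, so the longitude may be off by as much as 0.0001°.
At latitude 48.862° a degree of longitude spans 111120 m × cos 48.862° = 111120 × 0.6579 ≈ 73103.1 m.
So at most 0.0001° × 73103.1 ≈ 7.31031 m east–west.

7.31 metres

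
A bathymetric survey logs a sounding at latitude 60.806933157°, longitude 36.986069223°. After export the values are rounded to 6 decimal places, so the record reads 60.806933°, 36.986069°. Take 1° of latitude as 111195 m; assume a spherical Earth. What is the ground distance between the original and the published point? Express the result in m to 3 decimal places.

The latitude changed by +0.000000157° and the longitude by +0.000000223°.
North–south shift: 0.000000157 × 111195 = 0.0174576 m.
E–W at 60.8069°: 0.000000223° × 111195 × cos 60.8069° = 0.000000223 × 111195 × 0.4878 ≈ 0.0120946 m.
Combined displacement = (0.0174576² + 0.0120946²)^½ ≈ 0.0212379 m.

0.021 m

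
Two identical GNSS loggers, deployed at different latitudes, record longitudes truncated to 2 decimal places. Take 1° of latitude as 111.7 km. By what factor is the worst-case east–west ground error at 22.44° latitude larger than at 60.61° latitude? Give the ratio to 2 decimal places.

Truncating at 2 decimal places can drop up to a full unit in the last place, so the longitude may be off by as much as 0.01°.
Error at 22.44° = 0.01° × 111700 × cos 22.44° ≈ 1117 × 0.9243 = 1032.4 m.
Error at 60.61° = 0.01° × 111700 × cos 60.61° ≈ 1117 × 0.4908 = 548.17 m.
Ratio: 1032.4 / 548.17 = cos 22.44° / cos 60.61° ≈ 1.8834.

1.88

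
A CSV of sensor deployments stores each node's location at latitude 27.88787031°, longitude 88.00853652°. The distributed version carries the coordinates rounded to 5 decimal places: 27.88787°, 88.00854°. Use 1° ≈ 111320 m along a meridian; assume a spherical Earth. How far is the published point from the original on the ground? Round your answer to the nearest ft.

Δlat = 27.88787031 − 27.88787 = +0.00000031°; Δlon = 88.00853652 − 88.00854 = -0.00000348°.
North–south shift: 0.00000031 × 111320 = 0.0345092 m.
East–west at this latitude: -0.00000348° × 111320 × cos 27.8879° ≈ -0.00000348 × 98391.8 = -0.342404 m.
Hypotenuse of the two orthogonal shifts: √(0.0345092² + 0.342404²) = 0.344138 m.
In feet: 0.344138 m ÷ 0.3048 ≈ 1.1291 ft.

1 ft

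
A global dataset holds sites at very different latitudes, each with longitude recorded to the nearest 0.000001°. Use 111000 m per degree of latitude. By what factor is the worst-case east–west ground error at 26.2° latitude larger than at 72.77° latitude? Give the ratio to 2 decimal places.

3.03

Rounding to 6 decimal places leaves the longitude within ±5e-07° of the true value.
At 26.2°: 5e-07° × 111000 × cos 26.2° = 5e-07 × 111000 × 0.8973 ≈ 0.049798 m.
Error at 72.77° = 5e-07° × 111000 × cos 72.77° ≈ 0.0555 × 0.2962 = 0.01644 m.
The ratio reduces to cos 26.2° / cos 72.77° = 0.8973/0.2962 ≈ 3.0291.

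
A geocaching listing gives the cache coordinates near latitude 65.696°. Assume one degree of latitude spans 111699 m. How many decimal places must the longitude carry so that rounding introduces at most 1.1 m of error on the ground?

At 65.696° one degree of longitude covers 111699 × cos 65.696° ≈ 111699 × 0.4116 ≈ 45972.8 m.
Rounding to N decimal places gives at most 0.5 × 10⁻ᴺ degrees of error, i.e. 0.5 × 10⁻ᴺ × 45972.8 m.
Setting 22986.4 × 10⁻ᴺ ≤ 1.1 gives 10ᴺ ≥ 2.09e+04, i.e. N ≥ 4.32.
So 5 decimal places suffice (0.23 m); 4 would allow up to 2.3 m.

5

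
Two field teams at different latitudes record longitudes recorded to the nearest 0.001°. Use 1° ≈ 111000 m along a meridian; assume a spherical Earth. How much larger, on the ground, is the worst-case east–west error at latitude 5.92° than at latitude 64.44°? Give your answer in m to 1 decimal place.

Rounding to 3 decimal places leaves the longitude within ±0.0005° of the true value.
Error at 5.92° = 0.0005° × 111000 × cos 5.92° ≈ 55.5 × 0.9947 = 55.204 m.
At 64.44°: 0.0005° × 111000 × cos 64.44° = 0.0005 × 111000 × 0.4315 ≈ 23.946 m.
Difference: 55.204 − 23.946 = 31.258 m.

31.3 m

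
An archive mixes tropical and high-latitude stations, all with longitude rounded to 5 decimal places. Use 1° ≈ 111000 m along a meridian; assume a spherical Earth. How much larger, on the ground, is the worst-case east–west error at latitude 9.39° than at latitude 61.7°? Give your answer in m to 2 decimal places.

Rounding to 5 decimal places leaves the longitude within ±5e-06° of the true value.
Error at 9.39° = 5e-06° × 111000 × cos 9.39° ≈ 0.555 × 0.9866 = 0.54756 m.
Error at 61.7° = 5e-06° × 111000 × cos 61.7° ≈ 0.555 × 0.4741 = 0.26312 m.
So the lower-latitude error exceeds the higher by 0.54756 − 0.26312 = 0.28444 m.

0.28 m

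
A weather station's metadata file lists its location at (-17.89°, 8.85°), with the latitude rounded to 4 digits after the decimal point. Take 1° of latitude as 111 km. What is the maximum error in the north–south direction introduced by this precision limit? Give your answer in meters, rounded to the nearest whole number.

6 meters

Rounding to 4 decimal places leaves the latitude within ±5e-05° of the true value.
North–south distance: 5e-05° × 111000 m/° = 5.55 m.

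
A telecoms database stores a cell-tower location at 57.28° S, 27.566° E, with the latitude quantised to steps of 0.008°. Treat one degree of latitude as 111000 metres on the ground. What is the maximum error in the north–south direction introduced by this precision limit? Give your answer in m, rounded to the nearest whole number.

444 m

With a 0.008° grid the true value lies within half a step, ±0.008°/2 = ±0.004°, of the stored one.
North–south distance: 0.004° × 111000 m/° = 444 m.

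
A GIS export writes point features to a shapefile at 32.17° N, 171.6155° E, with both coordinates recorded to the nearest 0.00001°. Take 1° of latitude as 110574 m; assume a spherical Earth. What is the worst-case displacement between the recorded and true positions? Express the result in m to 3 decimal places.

0.724 m

Rounding to 5 decimal places leaves each coordinate within ±5e-06° of the true value.
North–south component: 5e-06° × 110574 = 0.55287 m.
Longitude error → 5e-06 × 110574 × cos 32.17° = 5e-06 × 110574 × 0.8465 ≈ 0.467989 m.
Worst case both components are at the extreme and orthogonal: √(0.55287² + 0.467989²) ≈ 0.724347 m.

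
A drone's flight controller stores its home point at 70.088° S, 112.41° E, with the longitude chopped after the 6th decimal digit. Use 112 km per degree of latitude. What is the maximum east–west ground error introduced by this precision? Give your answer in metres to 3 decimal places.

0.038 metres

Truncating at 6 decimal places can drop up to a full unit in the last place, so the longitude may be off by as much as 1e-06°.
Parallels shrink by cos φ, so at 70.088° a degree of longitude is 112000 × 0.3406 ≈ 38144.6 m.
East–west error: 1e-06° × 38144.6 m/° ≈ 0.0381446 m.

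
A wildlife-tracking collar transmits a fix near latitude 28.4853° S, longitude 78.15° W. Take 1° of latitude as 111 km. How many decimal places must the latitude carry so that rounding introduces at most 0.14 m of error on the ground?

One degree of latitude covers 111000 m.
With N decimal places the half-ulp bound is 0.5·10⁻ᴺ°, or 0.5·10⁻ᴺ × 111000 m on the ground.
Need 0.5 × 111000 × 10⁻ᴺ ≤ 0.14 → 10⁻ᴺ ≤ 2.523e-06, so N ≥ 5.60.
N = 5 would give 0.555 m (too coarse); N = 6 gives 0.0555 m ≤ 0.14 m.

6 decimal places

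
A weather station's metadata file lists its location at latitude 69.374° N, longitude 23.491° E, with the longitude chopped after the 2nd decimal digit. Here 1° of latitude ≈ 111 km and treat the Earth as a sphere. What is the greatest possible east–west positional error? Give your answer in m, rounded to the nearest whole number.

391 m

Truncating at 2 decimal places can drop up to a full unit in the last place, so the longitude may be off by as much as 0.01°.
At latitude 69.374° a degree of longitude spans 111000 m × cos 69.374° = 111000 × 0.3523 ≈ 39101.6 m.
East–west error: 0.01° × 39101.6 m/° ≈ 391.016 m.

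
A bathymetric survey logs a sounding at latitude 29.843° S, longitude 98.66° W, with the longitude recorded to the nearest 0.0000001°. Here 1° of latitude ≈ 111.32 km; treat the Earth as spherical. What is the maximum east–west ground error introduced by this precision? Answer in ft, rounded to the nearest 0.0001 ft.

Rounding to 7 decimal places leaves the longitude within ±5e-08° of the true value.
Parallels shrink by cos φ, so at 29.843° a degree of longitude is 111320 × 0.8674 ≈ 96558.1 m.
So at most 5e-08° × 96558.1 ≈ 0.00482791 m east–west.
In feet: 0.00482791 m ÷ 0.3048 ≈ 0.01584 ft.

0.0158 ft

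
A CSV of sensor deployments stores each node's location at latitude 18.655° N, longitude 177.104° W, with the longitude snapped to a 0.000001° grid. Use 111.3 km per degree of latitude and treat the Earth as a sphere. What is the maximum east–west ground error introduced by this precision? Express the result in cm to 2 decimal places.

With a 0.000001° grid the true value lies within half a step, ±0.000001°/2 = ±5e-07°, of the stored one.
Parallels shrink by cos φ, so at 18.655° a degree of longitude is 111300 × 0.9475 ≈ 105452 m.
So at most 5e-07° × 105452 ≈ 0.0527262 m east–west.
That is 0.0527262 m = 5.2726 cm.

5.27 cm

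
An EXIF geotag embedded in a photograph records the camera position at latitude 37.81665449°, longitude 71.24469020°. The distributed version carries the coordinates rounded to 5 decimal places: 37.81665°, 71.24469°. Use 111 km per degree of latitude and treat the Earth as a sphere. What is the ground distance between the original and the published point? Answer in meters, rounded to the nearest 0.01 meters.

0.50 meters

The latitude changed by +0.00000449° and the longitude by +0.00000020°.
North–south shift: 0.00000449 × 111000 = 0.49839 m.
E–W at 37.8167°: 0.00000020° × 111000 × cos 37.8167° = 0.00000020 × 111000 × 0.7900 ≈ 0.0175375 m.
Combined displacement = (0.49839² + 0.0175375²)^½ ≈ 0.498698 m.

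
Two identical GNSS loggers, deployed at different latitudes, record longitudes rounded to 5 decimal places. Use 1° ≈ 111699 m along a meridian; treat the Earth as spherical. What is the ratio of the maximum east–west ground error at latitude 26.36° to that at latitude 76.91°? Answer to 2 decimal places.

Rounding to 5 decimal places leaves the longitude within ±5e-06° of the true value.
At 26.36°: 5e-06° × 111699 × cos 26.36° = 5e-06 × 111699 × 0.8960 ≈ 0.50042 m.
Error at 76.91° = 5e-06° × 111699 × cos 76.91° ≈ 0.5585 × 0.2265 = 0.12649 m.
Ratio: 0.50042 / 0.12649 = cos 26.36° / cos 76.91° ≈ 3.9563.

3.96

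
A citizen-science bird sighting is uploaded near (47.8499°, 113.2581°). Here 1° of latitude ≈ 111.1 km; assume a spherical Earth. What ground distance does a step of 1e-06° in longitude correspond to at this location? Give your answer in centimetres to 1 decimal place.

At 47.8499° a degree of longitude is 111100 × cos 47.8499° ≈ 74556.4 m, so 1e-06° corresponds to 0.0745564 m.
That is 0.0745564 m = 7.4556 cm.

7.5 centimetres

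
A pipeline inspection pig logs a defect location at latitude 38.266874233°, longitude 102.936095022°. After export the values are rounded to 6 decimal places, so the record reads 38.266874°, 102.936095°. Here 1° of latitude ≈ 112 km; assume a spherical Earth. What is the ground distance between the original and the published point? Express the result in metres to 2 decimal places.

The latitude changed by +0.000000233° and the longitude by +0.000000022°.
N–S: 0.000000233° × 112000 m/° = 0.026096 m.
E–W at 38.2669°: 0.000000022° × 112000 × cos 38.2669° = 0.000000022 × 112000 × 0.7851 ≈ 0.00193457 m.
Distance: √(0.026096² + 0.00193457²) ≈ 0.0261676 m.

0.03 metres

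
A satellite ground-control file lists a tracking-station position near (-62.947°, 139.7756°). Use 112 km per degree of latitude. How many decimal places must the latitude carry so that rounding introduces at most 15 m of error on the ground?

One degree of latitude covers 112000 m.
N decimal places → at most half a unit in the last place, 0.5 × 10⁻ᴺ° = 112000/2 × 10⁻ᴺ m.
Need 0.5 × 112000 × 10⁻ᴺ ≤ 15 → 10⁻ᴺ ≤ 2.679e-04, so N ≥ 3.57.
At 3 places the error can reach 56 m, but 4 places keeps it to 5.6 m.

4 decimal places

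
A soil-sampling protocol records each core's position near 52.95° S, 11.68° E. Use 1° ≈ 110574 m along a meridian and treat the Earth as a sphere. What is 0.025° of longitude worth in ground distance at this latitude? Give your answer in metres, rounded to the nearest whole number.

1666 metres

0.025° of longitude at 52.95° is 0.025 × 110574 × cos 52.95° ≈ 0.025 × 66622.1 = 1665.55 m.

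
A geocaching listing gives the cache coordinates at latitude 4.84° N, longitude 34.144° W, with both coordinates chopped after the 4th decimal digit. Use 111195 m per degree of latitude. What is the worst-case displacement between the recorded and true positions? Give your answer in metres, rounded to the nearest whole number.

16 metres

Truncating at 4 decimal places can drop up to a full unit in the last place, so each coordinate may be off by as much as 0.0001°.
Latitude error → 0.0001 × 111195 = 11.1195 m along the meridian.
Longitude error → 0.0001 × 111195 × cos 4.84° = 0.0001 × 111195 × 0.9964 ≈ 11.0799 m.
Worst case both components are at the extreme and orthogonal: √(11.1195² + 11.0799²) ≈ 15.6973 m.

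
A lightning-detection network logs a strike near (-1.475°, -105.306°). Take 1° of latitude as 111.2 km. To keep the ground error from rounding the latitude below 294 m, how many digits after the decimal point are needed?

One degree of latitude covers 111200 m.
Rounding to N decimal places gives at most 0.5 × 10⁻ᴺ degrees of error, i.e. 0.5 × 10⁻ᴺ × 111200 m.
Need 0.5 × 111200 × 10⁻ᴺ ≤ 294 → 10⁻ᴺ ≤ 5.288e-03, so N ≥ 2.28.
So 3 decimal places suffice (55.6 m); 2 would allow up to 556 m.

3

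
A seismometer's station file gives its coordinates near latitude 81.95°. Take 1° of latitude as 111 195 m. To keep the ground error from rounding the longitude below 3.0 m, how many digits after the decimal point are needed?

At 81.95° one degree of longitude covers 111195 × cos 81.95° ≈ 111195 × 0.1400 ≈ 15571.4 m.
Rounding to N decimal places gives at most 0.5 × 10⁻ᴺ degrees of error, i.e. 0.5 × 10⁻ᴺ × 15571.4 m.
Need 0.5 × 15571.4 × 10⁻ᴺ ≤ 3.0 → 10⁻ᴺ ≤ 3.853e-04, so N ≥ 3.41.
At 3 places the error can reach 7.79 m, but 4 places keeps it to 0.779 m.

4 decimal places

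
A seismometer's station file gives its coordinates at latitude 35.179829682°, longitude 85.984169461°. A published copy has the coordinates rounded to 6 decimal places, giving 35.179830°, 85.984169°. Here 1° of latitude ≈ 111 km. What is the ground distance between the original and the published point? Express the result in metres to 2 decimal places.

0.05 metres

The latitude changed by -0.000000318° and the longitude by +0.000000461°.
N–S: -0.000000318° × 111000 m/° = -0.035298 m.
E–W at 35.1798°: 0.000000461° × 111000 × cos 35.1798° = 0.000000461 × 111000 × 0.8173 ≈ 0.0418245 m.
Hypotenuse of the two orthogonal shifts: √(0.035298² + 0.0418245²) = 0.0547288 m.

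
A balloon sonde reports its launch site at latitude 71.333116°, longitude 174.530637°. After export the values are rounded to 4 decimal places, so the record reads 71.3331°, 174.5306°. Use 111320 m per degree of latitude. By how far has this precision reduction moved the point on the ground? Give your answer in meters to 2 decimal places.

Δlat = 71.333116 − 71.3331 = +0.000016°; Δlon = 174.530637 − 174.5306 = +0.000037°.
North–south shift: 0.000016 × 111320 = 1.78112 m.
East–west at this latitude: 0.000037° × 111320 × cos 71.3331° ≈ 0.000037 × 35629.7 = 1.3183 m.
Combined displacement = (1.78112² + 1.3183²)^½ ≈ 2.21592 m.

2.22 meters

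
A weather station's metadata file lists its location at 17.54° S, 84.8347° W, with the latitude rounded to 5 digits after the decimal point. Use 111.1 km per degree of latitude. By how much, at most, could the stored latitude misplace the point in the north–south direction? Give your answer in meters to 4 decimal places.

0.5555 meters

Rounding to 5 decimal places leaves the latitude within ±5e-06° of the true value.
Along the meridian that is 5e-06° × 111100 m/° = 0.5555 m.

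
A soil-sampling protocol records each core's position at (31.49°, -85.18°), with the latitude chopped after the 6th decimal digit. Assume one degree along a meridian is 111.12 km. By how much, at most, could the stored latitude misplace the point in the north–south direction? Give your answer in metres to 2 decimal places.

0.11 metres

Truncating at 6 decimal places can drop up to a full unit in the last place, so the latitude may be off by as much as 1e-06°.
North–south distance: 1e-06° × 111120 m/° = 0.11112 m.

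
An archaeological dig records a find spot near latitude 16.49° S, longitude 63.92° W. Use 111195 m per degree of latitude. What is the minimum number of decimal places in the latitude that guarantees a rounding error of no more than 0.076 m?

One degree of latitude covers 111195 m.
N decimal places → at most half a unit in the last place, 0.5 × 10⁻ᴺ° = 111195/2 × 10⁻ᴺ m.
Need 0.5 × 111195 × 10⁻ᴺ ≤ 0.076 → 10⁻ᴺ ≤ 1.367e-06, so N ≥ 5.86.
At 5 places the error can reach 0.556 m, but 6 places keeps it to 0.0556 m.

6 decimal places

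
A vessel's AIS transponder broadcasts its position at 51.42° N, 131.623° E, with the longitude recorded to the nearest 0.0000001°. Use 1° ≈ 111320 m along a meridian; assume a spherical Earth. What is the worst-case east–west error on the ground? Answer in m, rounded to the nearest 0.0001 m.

Rounding to 7 decimal places leaves the longitude within ±5e-08° of the true value.
Parallels shrink by cos φ, so at 51.42° a degree of longitude is 111320 × 0.6236 ≈ 69419.9 m.
East–west error: 5e-08° × 69419.9 m/° ≈ 0.003471 m.

0.0035 m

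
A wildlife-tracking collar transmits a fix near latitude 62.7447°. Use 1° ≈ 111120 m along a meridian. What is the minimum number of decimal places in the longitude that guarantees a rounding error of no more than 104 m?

3 decimal places

At 62.7447° one degree of longitude covers 111120 × cos 62.7447° ≈ 111120 × 0.4580 ≈ 50888.1 m.
N decimal places → at most half a unit in the last place, 0.5 × 10⁻ᴺ° = 50888.1/2 × 10⁻ᴺ m.
Setting 25444 × 10⁻ᴺ ≤ 104 gives 10ᴺ ≥ 244.7, i.e. N ≥ 2.39.
So 3 decimal places suffice (25.4 m); 2 would allow up to 254 m.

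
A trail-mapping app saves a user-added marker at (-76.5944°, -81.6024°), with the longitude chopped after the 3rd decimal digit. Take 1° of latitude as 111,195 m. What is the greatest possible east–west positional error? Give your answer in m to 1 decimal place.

Truncating at 3 decimal places can drop up to a full unit in the last place, so the longitude may be off by as much as 0.001°.
Parallels shrink by cos φ, so at 76.5944° a degree of longitude is 111195 × 0.2318 ≈ 25779.8 m.
So at most 0.001° × 25779.8 ≈ 25.7798 m east–west.

25.8 m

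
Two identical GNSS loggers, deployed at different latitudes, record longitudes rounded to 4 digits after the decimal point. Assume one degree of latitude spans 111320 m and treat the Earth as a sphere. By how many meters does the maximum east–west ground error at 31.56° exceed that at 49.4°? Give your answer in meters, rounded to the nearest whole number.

Rounding to 4 decimal places leaves the longitude within ±5e-05° of the true value.
At 31.56°: 5e-05° × 111320 × cos 31.56° = 5e-05 × 111320 × 0.8521 ≈ 4.7427 m.
Error at 49.4° = 5e-05° × 111320 × cos 49.4° ≈ 5.566 × 0.6508 = 3.6222 m.
Difference: 4.7427 − 3.6222 = 1.1205 m.

1 meters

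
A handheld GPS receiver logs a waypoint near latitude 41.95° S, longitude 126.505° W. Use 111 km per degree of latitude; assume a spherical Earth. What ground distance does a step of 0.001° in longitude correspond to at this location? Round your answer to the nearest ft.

271 ft

At 41.95° a degree of longitude is 111000 × cos 41.95° ≈ 82553.9 m, so 0.001° corresponds to 82.5539 m.
In feet: 82.5539 m ÷ 0.3048 ≈ 270.85 ft.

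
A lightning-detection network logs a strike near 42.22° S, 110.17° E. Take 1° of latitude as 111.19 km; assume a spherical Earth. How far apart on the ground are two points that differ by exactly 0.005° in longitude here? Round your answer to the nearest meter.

At 42.22° a degree of longitude is 111190 × cos 42.22° ≈ 82344 m, so 0.005° corresponds to 411.72 m.

412 meters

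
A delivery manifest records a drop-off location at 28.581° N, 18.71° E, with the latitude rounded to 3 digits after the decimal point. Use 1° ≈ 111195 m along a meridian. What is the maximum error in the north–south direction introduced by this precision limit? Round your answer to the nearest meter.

Rounding to 3 decimal places leaves the latitude within ±0.0005° of the true value.
So the N–S error is at most 0.0005 × 111195 = 55.5975 m.

56 meters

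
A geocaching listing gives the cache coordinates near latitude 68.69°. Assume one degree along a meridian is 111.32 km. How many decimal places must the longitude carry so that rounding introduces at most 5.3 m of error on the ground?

At 68.69° one degree of longitude covers 111320 × cos 68.69° ≈ 111320 × 0.3634 ≈ 40455.2 m.
With N decimal places the half-ulp bound is 0.5·10⁻ᴺ°, or 0.5·10⁻ᴺ × 40455.2 m on the ground.
Need 0.5 × 40455.2 × 10⁻ᴺ ≤ 5.3 → 10⁻ᴺ ≤ 2.620e-04, so N ≥ 3.58.
At 3 places the error can reach 20.2 m, but 4 places keeps it to 2.02 m.

4 decimal places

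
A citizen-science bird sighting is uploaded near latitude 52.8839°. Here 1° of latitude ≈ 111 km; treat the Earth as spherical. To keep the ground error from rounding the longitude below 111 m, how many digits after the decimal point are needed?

3

At 52.8839° one degree of longitude covers 111000 × cos 52.8839° ≈ 111000 × 0.6034 ≈ 66981 m.
Rounding to N decimal places gives at most 0.5 × 10⁻ᴺ degrees of error, i.e. 0.5 × 10⁻ᴺ × 66981 m.
Need 0.5 × 66981 × 10⁻ᴺ ≤ 111 → 10⁻ᴺ ≤ 3.314e-03, so N ≥ 2.48.
N = 2 would give 335 m (too coarse); N = 3 gives 33.5 m ≤ 111 m.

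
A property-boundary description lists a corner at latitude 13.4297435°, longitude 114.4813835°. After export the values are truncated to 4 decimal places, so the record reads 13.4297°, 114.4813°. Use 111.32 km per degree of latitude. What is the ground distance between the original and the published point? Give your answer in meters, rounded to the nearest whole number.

10 meters

The latitude changed by +0.0000435° and the longitude by +0.0000835°.
North–south shift: 0.0000435 × 111320 = 4.84242 m.
E–W at 13.4297°: 0.0000835° × 111320 × cos 13.4297° = 0.0000835 × 111320 × 0.9727 ≈ 9.04105 m.
Distance: √(4.84242² + 9.04105²) ≈ 10.2562 m.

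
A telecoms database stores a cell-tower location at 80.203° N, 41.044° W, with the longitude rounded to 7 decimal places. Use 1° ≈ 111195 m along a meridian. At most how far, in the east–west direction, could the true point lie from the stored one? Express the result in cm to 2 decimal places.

0.09 cm

Rounding to 7 decimal places leaves the longitude within ±5e-08° of the true value.
Parallels shrink by cos φ, so at 80.203° a degree of longitude is 111195 × 0.1702 ≈ 18920.7 m.
East–west error: 5e-08° × 18920.7 m/° ≈ 0.000946035 m.
That is 0.000946035 m = 0.094604 cm.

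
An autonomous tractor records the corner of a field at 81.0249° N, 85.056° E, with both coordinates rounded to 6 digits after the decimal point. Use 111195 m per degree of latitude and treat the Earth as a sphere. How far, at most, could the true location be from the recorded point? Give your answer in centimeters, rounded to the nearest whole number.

Rounding to 6 decimal places leaves each coordinate within ±5e-07° of the true value.
N–S: 5e-07° × 111195 m/° = 0.0555975 m.
Longitude error → 5e-07 × 111195 × cos 81.0249° = 5e-07 × 111195 × 0.1560 ≈ 0.0086735 m.
The two errors are perpendicular, so the maximum displacement is √(0.0555975² + 0.0086735²) ≈ 0.05627 m.
That is 0.05627 m = 5.627 cm.

6 centimeters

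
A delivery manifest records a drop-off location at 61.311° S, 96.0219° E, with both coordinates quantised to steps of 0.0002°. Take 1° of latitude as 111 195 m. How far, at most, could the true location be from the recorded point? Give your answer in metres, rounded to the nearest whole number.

12 metres

With a 0.0002° grid the true value lies within half a step, ±0.0002°/2 = ±0.0001°, of the stored one.
North–south component: 0.0001° × 111195 = 11.1195 m.
Longitude error → 0.0001 × 111195 × cos 61.311° = 0.0001 × 111195 × 0.4801 ≈ 5.33797 m.
The two errors are perpendicular, so the maximum displacement is √(11.1195² + 5.33797²) ≈ 12.3344 m.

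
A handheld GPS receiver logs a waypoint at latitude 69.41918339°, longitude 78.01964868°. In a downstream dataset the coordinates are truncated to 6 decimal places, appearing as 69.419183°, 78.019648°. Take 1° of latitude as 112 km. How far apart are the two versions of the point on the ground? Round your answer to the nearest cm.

Δlat = 69.41918339 − 69.419183 = +0.00000039°; Δlon = 78.01964868 − 78.019648 = +0.00000068°.
North–south shift: 0.00000039 × 112000 = 0.04368 m.
E–W at 69.4192°: 0.00000068° × 112000 × cos 69.4192° = 0.00000068 × 112000 × 0.3515 ≈ 0.0267724 m.
Hypotenuse of the two orthogonal shifts: √(0.04368² + 0.0267724²) = 0.0512319 m.
That is 0.0512319 m = 5.1232 cm.

5 cm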